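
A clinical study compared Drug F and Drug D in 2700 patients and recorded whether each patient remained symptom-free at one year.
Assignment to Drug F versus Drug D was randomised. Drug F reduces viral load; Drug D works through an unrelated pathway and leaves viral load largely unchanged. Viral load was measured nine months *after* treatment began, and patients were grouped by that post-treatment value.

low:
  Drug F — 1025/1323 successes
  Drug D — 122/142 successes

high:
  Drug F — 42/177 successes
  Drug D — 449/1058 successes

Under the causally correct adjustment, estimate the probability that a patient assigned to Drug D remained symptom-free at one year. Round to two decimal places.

Because the drug influences viral load, viral load is a post-treatment mediator, not a confounder. Stratifying on it would bias the estimate; the causal effect is the crude pooled difference.
So P(outcome | do(Drug D)) is just the pooled rate for Drug D: 571/1200 = 0.476.

0.48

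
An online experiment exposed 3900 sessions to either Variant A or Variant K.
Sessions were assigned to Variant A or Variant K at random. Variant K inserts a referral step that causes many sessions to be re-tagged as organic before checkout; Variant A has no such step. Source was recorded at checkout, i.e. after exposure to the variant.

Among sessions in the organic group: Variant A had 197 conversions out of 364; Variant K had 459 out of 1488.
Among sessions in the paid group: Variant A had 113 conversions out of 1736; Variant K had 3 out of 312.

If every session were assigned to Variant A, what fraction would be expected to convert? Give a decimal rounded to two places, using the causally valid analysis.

The traffic source-specific comparison favours Variant A throughout, but the pooled figures favour Variant K. The question is whether to condition on traffic source.
Traffic source is recorded after the variant and is itself shifted by it — it sits on the causal path from variant to outcome. Conditioning on a mediator would strip out part of the effect we want; the pooled comparison gives the total causal effect.
So P(outcome | do(Variant A)) is just the pooled rate for Variant A: 310/2100 = 0.148.

0.15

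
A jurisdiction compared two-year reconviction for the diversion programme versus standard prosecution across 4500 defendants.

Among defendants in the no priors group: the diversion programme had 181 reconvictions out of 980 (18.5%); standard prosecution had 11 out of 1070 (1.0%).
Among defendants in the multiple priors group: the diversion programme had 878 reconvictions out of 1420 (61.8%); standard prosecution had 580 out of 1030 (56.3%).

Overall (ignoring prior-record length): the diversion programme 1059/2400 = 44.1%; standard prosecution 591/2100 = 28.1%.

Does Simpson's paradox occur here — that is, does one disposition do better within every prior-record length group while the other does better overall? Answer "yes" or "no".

no

Within each prior-record length level (no priors 18.5% vs 1.0%; multiple priors 61.8% vs 56.3%), standard prosecution has the lower rate every time. Pooled: 44.1% vs 28.1% — standard prosecution has the lower rate overall. They agree.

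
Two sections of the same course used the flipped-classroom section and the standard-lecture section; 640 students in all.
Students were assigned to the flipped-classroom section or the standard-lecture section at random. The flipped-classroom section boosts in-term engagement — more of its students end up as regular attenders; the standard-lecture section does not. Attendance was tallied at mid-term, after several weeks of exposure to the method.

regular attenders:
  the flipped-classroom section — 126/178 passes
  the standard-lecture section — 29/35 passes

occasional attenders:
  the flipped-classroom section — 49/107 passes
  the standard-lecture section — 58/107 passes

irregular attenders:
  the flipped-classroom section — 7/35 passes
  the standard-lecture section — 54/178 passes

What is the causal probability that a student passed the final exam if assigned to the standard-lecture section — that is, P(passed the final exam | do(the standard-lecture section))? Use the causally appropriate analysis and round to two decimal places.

0.44

the standard-lecture section is higher inside every mid-term attendance stratum but the flipped-classroom section is higher in aggregate. Whether to stratify depends on how mid-term attendance relates to the teaching method.
Stratifying would compare teaching methods among students the teaching methods themselves sorted into mid-term attendance groups — a form of selection on an intermediate. The unconditioned pooled rates give the total causal effect.
So P(outcome | do(the standard-lecture section)) is just the pooled rate for the standard-lecture section: 141/320 = 0.441.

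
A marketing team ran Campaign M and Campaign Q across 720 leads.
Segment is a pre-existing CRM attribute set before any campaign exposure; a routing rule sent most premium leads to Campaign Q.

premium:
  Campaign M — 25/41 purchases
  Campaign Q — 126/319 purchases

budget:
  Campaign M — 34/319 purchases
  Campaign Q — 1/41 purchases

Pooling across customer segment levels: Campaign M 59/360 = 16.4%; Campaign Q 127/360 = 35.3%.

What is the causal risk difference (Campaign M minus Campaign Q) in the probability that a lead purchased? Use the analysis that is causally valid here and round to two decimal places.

The stratified and pooled comparisons disagree (Campaign M wins within each customer segment; Campaign Q wins overall), so the answer turns on the causal role of customer segment.
Here customer segment is a common cause — it drives both which campaign a case falls under and the outcome. The crude comparison mixes populations; the stratum-specific rates are the causally relevant ones.
Adjusting over the population distribution of customer segment: 0.500·(0.610−0.395) + 0.500·(0.107−0.024) = +0.148.

+0.15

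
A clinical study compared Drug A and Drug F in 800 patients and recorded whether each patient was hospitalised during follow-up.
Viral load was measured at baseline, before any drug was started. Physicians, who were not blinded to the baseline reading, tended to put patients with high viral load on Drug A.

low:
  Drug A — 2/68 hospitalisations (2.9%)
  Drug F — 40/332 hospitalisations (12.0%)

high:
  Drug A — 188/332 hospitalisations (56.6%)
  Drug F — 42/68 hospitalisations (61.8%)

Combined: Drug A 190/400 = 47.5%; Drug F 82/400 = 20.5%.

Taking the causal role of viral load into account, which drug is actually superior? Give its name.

Drug A

Viral load satisfies the back-door criterion: it is not a descendant of the drug, and it blocks the spurious path from drug to outcome. Adjusting for it (i.e., using the within-viral load rates) gives the causal effect.
Within each level — low: 2.9% vs 12.0%; high: 56.6% vs 61.8% — Drug A is lower every time.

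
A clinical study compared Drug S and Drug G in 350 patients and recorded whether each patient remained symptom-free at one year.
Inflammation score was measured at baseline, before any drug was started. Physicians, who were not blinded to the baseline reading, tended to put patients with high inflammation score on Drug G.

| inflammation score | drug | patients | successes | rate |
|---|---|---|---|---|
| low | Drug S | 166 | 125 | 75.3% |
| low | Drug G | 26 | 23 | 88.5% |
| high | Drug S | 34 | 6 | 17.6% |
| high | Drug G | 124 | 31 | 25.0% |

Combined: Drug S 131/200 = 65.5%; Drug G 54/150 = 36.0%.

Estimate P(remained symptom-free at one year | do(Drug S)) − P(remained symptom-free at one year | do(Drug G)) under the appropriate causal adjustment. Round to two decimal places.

Since inflammation score is a pre-existing factor (not a product of the drug) and it affects the outcome on its own, it is a confounder. The stratified rates, not the pooled rate, identify the causal effect.
Adjusting over the population distribution of inflammation score: 0.549·(0.753−0.885) + 0.451·(0.176−0.250) = -0.105.

-0.11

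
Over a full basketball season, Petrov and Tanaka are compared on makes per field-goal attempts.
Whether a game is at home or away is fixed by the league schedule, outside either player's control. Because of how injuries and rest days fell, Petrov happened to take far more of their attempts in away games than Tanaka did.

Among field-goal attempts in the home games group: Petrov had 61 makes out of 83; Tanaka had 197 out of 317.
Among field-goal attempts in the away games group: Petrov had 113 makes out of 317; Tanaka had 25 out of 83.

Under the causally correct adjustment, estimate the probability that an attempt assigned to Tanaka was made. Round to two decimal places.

0.46

Game venue satisfies the back-door criterion: it is not a descendant of the player, and it blocks the spurious path from player to outcome. Adjusting for it (i.e., using the within-game venue rates) gives the causal effect.
Standardising Tanaka to the population game venue mix: 0.500·197/317 + 0.500·25/83 = 0.461.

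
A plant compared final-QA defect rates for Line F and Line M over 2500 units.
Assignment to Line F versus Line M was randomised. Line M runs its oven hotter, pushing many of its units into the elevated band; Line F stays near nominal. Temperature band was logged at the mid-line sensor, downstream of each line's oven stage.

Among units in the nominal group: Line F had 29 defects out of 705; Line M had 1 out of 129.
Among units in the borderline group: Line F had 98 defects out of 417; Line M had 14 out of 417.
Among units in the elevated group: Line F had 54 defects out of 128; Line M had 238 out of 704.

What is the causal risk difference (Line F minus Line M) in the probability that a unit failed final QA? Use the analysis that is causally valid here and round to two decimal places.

In-process temperature band lies on the pathway line → in-process temperature band → outcome, so adjusting for it blocks the indirect effect. For the total causal effect of line, use the unadjusted pooled rates.
The causal difference is the pooled difference: 0.145 − 0.202 = -0.058.

-0.06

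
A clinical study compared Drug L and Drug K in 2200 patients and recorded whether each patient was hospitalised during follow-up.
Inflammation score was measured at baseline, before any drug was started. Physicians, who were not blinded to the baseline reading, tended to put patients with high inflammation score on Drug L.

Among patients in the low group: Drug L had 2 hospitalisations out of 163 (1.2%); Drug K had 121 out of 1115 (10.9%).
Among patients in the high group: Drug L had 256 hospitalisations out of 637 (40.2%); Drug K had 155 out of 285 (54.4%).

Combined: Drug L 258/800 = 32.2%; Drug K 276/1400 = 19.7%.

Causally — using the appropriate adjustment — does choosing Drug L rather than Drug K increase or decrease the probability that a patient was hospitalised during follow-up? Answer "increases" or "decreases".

Nothing the drug does changes inflammation score; the imbalance is an allocation artefact. With inflammation score also predicting the outcome, the pooled figure is confounded, and the within-stratum comparison is the causal one.
Within each level — low: 1.2% vs 10.9%; high: 40.2% vs 54.4% — Drug L is lower every time.

decreases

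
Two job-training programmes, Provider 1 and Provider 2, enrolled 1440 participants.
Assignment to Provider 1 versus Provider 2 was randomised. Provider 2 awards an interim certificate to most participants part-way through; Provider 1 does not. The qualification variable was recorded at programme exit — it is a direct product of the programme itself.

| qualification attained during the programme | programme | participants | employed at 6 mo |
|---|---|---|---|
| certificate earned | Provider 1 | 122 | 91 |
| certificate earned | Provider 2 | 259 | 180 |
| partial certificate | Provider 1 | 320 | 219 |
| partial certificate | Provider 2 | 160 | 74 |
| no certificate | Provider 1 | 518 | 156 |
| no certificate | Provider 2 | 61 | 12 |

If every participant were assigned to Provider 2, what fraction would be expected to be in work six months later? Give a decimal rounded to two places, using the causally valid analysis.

0.55

Stratifying would compare programmes among participants the programmes themselves sorted into qualification attained during the programme groups — a form of selection on an intermediate. The unconditioned pooled rates give the total causal effect.
So P(outcome | do(Provider 2)) is just the pooled rate for Provider 2: 266/480 = 0.554.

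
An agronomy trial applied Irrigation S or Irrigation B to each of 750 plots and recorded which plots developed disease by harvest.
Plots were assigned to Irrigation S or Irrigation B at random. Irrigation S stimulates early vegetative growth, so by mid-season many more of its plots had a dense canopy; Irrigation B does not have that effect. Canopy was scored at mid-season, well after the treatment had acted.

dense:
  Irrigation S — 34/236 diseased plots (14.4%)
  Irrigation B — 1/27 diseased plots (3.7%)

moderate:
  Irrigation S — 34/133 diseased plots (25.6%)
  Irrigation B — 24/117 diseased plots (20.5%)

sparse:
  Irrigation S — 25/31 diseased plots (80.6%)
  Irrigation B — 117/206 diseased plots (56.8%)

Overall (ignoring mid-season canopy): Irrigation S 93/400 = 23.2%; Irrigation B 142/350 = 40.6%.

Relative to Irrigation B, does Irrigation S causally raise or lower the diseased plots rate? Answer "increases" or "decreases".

Because the irrigation influences mid-season canopy, mid-season canopy is a post-treatment mediator, not a confounder. Stratifying on it would bias the estimate; the causal effect is the crude pooled difference.
Pooled: Irrigation S 23.2% vs Irrigation B 40.6%; Irrigation S is lower overall.

decreases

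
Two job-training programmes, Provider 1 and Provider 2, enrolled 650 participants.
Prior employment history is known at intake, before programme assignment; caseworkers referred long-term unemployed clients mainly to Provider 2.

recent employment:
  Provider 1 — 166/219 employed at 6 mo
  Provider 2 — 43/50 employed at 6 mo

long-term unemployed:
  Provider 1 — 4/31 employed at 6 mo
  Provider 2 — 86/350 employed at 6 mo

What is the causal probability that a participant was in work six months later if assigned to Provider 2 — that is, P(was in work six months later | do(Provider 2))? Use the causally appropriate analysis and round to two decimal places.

0.50

The stratified and pooled comparisons disagree (Provider 2 wins within each prior employment history; Provider 1 wins overall), so the answer turns on the causal role of prior employment history.
Prior employment history is set before the programme has any effect — it is not caused by the programme — and it independently drives the outcome. That makes it a confounder, so the causal comparison is within prior employment history levels.
Standardising Provider 2 to the population prior employment history mix: 0.414·43/50 + 0.586·86/350 = 0.500.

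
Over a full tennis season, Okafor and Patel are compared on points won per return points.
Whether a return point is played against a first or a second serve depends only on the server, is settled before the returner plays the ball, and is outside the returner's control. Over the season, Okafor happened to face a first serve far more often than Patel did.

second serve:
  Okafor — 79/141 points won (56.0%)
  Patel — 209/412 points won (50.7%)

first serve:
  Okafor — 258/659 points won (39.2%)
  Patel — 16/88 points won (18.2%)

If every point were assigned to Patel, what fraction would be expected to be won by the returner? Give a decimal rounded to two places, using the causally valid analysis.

0.32

Okafor is higher inside every serve type stratum but Patel is higher in aggregate. Whether to stratify depends on how serve type relates to the player.
Serve type differs across players for reasons unrelated to any effect of the player itself, and it separately predicts the outcome — a classic confounder. We must compare within serve type levels.
Standardising Patel to the population serve type mix: 0.425·209/412 + 0.575·16/88 = 0.320.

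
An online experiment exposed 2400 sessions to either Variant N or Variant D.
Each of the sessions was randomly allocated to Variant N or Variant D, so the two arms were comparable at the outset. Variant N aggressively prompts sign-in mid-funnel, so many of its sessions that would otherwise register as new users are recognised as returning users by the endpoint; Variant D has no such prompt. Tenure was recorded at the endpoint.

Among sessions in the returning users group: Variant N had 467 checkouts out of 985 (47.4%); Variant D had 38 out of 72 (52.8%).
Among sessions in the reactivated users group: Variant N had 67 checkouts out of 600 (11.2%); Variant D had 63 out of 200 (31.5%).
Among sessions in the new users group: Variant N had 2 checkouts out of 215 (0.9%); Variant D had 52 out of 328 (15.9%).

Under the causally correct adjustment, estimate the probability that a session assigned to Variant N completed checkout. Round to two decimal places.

The distribution of user tenure is itself part of what the variant does — it is an intermediate outcome. Holding it fixed would remove that part of the effect; the total effect is the pooled difference.
So P(outcome | do(Variant N)) is just the pooled rate for Variant N: 536/1800 = 0.298.

0.30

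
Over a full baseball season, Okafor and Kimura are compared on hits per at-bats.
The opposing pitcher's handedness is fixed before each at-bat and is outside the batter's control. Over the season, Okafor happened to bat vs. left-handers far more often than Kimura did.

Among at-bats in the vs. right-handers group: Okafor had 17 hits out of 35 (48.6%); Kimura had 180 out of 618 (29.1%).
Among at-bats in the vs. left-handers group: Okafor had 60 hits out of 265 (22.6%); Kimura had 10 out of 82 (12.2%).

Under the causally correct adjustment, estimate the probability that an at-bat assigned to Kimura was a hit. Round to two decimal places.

0.23

Okafor is higher inside every pitcher handedness stratum but Kimura is higher in aggregate. Whether to stratify depends on how pitcher handedness relates to the player.
Pitcher handedness is set before the player has any effect — it is not caused by the player — and it independently drives the outcome. That makes it a confounder, so the causal comparison is within pitcher handedness levels.
Standardising Kimura to the population pitcher handedness mix: 0.653·180/618 + 0.347·10/82 = 0.233.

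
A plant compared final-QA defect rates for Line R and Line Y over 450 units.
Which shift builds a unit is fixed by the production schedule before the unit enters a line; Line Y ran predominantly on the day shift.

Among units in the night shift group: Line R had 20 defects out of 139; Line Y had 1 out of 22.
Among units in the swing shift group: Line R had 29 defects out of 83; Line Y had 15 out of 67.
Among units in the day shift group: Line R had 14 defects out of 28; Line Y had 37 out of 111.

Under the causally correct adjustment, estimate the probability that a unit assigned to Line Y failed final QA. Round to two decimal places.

0.19

The shift-specific comparison favours Line Y throughout, but the pooled figures favour Line R. The question is whether to condition on shift.
Shift differs across lines for reasons unrelated to any effect of the line itself, and it separately predicts the outcome — a classic confounder. We must compare within shift levels.
Standardising Line Y to the population shift mix: 0.358·1/22 + 0.333·15/67 + 0.309·37/111 = 0.194.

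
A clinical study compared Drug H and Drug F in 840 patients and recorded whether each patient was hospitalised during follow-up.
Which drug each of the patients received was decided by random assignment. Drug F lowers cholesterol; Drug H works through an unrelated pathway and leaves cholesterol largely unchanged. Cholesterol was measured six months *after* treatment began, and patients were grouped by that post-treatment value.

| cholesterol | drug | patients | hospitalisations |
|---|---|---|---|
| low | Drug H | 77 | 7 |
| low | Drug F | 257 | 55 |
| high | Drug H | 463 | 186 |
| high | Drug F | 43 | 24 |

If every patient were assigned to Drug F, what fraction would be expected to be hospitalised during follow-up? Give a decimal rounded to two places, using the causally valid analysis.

Because the drug influences cholesterol, cholesterol is a post-treatment mediator, not a confounder. Stratifying on it would bias the estimate; the causal effect is the crude pooled difference.
So P(outcome | do(Drug F)) is just the pooled rate for Drug F: 79/300 = 0.263.

0.26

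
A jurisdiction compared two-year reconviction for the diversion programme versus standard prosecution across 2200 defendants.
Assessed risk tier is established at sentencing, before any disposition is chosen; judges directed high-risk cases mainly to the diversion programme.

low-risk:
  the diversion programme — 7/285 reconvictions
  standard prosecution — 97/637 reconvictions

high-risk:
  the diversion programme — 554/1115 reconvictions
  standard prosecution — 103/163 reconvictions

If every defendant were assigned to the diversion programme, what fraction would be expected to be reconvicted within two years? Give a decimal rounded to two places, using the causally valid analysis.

Nothing the disposition does changes assessed risk tier; the imbalance is an allocation artefact. With assessed risk tier also predicting the outcome, the pooled figure is confounded, and the within-stratum comparison is the causal one.
Standardising the diversion programme to the population assessed risk tier mix: 0.419·7/285 + 0.581·554/1115 = 0.299.

0.30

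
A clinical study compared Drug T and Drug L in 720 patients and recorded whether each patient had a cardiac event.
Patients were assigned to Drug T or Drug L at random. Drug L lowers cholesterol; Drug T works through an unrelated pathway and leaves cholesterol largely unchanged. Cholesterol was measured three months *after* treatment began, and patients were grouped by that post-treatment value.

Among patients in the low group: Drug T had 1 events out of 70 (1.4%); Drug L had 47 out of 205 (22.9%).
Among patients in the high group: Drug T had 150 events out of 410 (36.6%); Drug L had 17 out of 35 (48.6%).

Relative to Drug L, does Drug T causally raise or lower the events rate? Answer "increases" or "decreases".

increases

Cholesterol here is a post-treatment variable shaped by the drug; conditioning on it would introduce bias rather than remove it. The overall comparison is the causal one.
Pooled: Drug T 31.5% vs Drug L 26.7%; Drug L is lower overall.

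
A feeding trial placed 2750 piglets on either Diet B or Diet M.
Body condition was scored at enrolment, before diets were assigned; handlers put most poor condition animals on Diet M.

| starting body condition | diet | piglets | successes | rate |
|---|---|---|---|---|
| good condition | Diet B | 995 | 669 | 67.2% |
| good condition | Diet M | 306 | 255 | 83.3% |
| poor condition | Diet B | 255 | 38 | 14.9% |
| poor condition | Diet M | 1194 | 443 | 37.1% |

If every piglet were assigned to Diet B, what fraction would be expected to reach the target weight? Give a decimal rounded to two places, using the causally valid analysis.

The imbalance in starting body condition arose from how piglets were allocated, not from anything the diet did; and starting body condition independently affects the outcome. The pooled gap is confounded — condition on starting body condition.
Standardising Diet B to the population starting body condition mix: 0.473·669/995 + 0.527·38/255 = 0.397.

0.40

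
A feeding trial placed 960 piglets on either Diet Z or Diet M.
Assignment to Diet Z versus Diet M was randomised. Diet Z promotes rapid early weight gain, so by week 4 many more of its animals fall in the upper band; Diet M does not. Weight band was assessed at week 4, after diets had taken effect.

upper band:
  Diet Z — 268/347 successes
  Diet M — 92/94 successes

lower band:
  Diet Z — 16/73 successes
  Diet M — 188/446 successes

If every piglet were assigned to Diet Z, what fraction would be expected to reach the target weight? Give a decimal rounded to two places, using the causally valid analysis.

Stratifying would compare diets among piglets the diets themselves sorted into week-4 weight band groups — a form of selection on an intermediate. The unconditioned pooled rates give the total causal effect.
So P(outcome | do(Diet Z)) is just the pooled rate for Diet Z: 284/420 = 0.676.

0.68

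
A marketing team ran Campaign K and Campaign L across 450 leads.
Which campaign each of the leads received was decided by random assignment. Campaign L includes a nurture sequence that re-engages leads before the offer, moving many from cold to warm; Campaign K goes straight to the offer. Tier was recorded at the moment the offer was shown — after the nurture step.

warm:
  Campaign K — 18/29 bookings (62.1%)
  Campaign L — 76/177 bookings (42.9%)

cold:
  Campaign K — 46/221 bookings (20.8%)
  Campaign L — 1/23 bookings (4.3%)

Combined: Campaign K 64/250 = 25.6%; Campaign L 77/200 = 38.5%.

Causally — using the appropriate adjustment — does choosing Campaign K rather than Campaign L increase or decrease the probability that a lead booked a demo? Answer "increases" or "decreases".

decreases

The stratified and pooled comparisons disagree (Campaign K wins within each engagement tier; Campaign L wins overall), so the answer turns on the causal role of engagement tier.
Stratifying would compare campaigns among leads the campaigns themselves sorted into engagement tier groups — a form of selection on an intermediate. The unconditioned pooled rates give the total causal effect.
Pooled: Campaign K 25.6% vs Campaign L 38.5%; Campaign L is higher overall.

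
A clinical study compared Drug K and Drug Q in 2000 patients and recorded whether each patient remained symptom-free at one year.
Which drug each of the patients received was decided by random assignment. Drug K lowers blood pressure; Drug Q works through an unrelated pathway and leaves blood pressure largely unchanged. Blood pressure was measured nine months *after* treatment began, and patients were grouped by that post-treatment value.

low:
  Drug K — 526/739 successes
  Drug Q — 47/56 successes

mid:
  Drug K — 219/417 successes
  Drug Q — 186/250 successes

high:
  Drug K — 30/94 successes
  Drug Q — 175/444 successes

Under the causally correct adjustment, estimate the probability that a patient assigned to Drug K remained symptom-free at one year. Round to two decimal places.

0.62

Blood pressure lies on the pathway drug → blood pressure → outcome, so adjusting for it blocks the indirect effect. For the total causal effect of drug, use the unadjusted pooled rates.
So P(outcome | do(Drug K)) is just the pooled rate for Drug K: 775/1250 = 0.620.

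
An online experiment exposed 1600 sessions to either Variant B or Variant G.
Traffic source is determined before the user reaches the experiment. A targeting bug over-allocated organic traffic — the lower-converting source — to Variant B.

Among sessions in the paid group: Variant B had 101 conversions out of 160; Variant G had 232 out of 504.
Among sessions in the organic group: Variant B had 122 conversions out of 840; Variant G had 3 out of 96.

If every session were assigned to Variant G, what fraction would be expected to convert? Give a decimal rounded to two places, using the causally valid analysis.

Traffic source differs across variants for reasons unrelated to any effect of the variant itself, and it separately predicts the outcome — a classic confounder. We must compare within traffic source levels.
Standardising Variant G to the population traffic source mix: 0.415·232/504 + 0.585·3/96 = 0.209.

0.21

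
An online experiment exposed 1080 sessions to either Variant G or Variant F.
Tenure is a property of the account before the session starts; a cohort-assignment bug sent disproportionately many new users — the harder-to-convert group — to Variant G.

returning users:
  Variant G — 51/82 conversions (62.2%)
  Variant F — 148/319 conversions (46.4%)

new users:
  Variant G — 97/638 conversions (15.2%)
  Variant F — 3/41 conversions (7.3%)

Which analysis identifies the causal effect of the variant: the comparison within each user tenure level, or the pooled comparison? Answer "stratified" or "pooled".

stratified

The imbalance in user tenure arose from how sessions were allocated, not from anything the variant did; and user tenure independently affects the outcome. The pooled gap is confounded — condition on user tenure.
Within each level — returning users: 62.2% vs 46.4%; new users: 15.2% vs 7.3% — Variant G is higher every time.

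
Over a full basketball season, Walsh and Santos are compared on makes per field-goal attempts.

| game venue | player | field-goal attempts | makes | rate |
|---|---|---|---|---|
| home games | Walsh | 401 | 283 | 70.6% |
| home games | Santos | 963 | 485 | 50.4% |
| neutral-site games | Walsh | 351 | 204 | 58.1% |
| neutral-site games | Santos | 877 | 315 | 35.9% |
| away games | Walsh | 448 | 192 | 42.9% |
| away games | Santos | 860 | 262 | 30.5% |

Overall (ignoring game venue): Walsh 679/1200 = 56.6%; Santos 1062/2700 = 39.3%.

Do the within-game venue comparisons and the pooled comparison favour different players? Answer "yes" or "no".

no

Within each game venue level (home games 70.6% vs 50.4%; neutral-site games 58.1% vs 35.9%; away games 42.9% vs 30.5%), Walsh has the higher rate every time. Pooled: 56.6% vs 39.3% — Walsh has the higher rate overall. They agree.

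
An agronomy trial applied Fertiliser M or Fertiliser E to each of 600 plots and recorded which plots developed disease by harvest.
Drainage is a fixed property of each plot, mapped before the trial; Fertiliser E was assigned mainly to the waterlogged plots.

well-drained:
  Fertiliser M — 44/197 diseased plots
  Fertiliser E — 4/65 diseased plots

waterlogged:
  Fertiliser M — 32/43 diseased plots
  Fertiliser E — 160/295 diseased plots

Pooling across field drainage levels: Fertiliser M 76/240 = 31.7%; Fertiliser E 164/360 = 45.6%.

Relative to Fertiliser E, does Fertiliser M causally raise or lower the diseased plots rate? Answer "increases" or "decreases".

The field drainage-specific comparison favours Fertiliser E throughout, but the pooled figures favour Fertiliser M. The question is whether to condition on field drainage.
Field drainage differs across fertilisers for reasons unrelated to any effect of the fertiliser itself, and it separately predicts the outcome — a classic confounder. We must compare within field drainage levels.
Within each level — well-drained: 22.3% vs 6.2%; waterlogged: 74.4% vs 54.2% — Fertiliser E is lower every time.

increases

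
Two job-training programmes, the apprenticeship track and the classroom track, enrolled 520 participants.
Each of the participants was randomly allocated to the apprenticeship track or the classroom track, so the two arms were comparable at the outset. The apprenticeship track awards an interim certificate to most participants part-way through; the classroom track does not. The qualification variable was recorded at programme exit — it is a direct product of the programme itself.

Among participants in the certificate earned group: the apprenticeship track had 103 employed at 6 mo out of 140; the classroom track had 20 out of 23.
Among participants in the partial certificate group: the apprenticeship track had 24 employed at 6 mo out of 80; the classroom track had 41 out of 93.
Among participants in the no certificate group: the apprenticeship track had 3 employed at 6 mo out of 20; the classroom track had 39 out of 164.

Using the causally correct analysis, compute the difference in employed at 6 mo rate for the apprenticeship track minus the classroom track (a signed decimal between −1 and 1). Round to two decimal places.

+0.18

The distribution of qualification attained during the programme is itself part of what the programme does — it is an intermediate outcome. Holding it fixed would remove that part of the effect; the total effect is the pooled difference.
The causal difference is the pooled difference: 0.542 − 0.357 = +0.185.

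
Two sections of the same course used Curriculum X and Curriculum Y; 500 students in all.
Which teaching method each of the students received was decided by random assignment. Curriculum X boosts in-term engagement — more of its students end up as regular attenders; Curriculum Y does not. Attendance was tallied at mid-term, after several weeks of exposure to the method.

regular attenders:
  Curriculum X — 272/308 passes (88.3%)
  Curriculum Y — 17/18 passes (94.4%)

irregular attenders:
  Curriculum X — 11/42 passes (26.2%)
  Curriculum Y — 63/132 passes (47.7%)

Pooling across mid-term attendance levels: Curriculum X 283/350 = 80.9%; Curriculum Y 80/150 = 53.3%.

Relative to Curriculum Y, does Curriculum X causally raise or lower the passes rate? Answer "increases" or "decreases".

The stratified and pooled comparisons disagree (Curriculum Y wins within each mid-term attendance; Curriculum X wins overall), so the answer turns on the causal role of mid-term attendance.
Mid-term attendance is downstream of the teaching method. One should not condition on a consequence of treatment, so the overall rates are the right comparison.
Pooled: Curriculum X 80.9% vs Curriculum Y 53.3%; Curriculum X is higher overall.

increases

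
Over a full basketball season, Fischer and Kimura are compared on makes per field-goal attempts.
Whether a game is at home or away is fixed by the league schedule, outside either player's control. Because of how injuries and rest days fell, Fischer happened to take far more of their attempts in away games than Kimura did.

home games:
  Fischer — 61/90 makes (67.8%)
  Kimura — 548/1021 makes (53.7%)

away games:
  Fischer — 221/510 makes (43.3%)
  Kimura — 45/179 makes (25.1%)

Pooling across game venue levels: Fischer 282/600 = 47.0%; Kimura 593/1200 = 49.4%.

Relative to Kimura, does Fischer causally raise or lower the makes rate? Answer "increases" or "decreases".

increases

Fischer is higher inside every game venue stratum but Kimura is higher in aggregate. Whether to stratify depends on how game venue relates to the player.
Game venue differs across players for reasons unrelated to any effect of the player itself, and it separately predicts the outcome — a classic confounder. We must compare within game venue levels.
Within each level — home games: 67.8% vs 53.7%; away games: 43.3% vs 25.1% — Fischer is higher every time.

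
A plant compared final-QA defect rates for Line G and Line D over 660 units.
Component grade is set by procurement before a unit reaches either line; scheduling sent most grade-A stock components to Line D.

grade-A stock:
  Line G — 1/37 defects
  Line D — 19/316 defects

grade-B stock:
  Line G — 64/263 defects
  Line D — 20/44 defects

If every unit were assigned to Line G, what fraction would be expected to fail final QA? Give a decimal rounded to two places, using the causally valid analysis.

Line G is lower inside every component grade stratum but Line D is lower in aggregate. Whether to stratify depends on how component grade relates to the line.
Component grade is set before the line has any effect — it is not caused by the line — and it independently drives the outcome. That makes it a confounder, so the causal comparison is within component grade levels.
Standardising Line G to the population component grade mix: 0.535·1/37 + 0.465·64/263 = 0.128.

0.13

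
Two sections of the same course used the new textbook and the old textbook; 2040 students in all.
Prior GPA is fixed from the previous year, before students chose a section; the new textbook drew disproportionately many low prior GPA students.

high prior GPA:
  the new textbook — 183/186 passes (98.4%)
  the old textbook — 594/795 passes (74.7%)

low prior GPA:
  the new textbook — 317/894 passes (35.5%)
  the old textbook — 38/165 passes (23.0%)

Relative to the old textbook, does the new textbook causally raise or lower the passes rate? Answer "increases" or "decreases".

increases

The imbalance in prior GPA band arose from how students were allocated, not from anything the teaching method did; and prior GPA band independently affects the outcome. The pooled gap is confounded — condition on prior GPA band.
Within each level — high prior GPA: 98.4% vs 74.7%; low prior GPA: 35.5% vs 23.0% — the new textbook is higher every time.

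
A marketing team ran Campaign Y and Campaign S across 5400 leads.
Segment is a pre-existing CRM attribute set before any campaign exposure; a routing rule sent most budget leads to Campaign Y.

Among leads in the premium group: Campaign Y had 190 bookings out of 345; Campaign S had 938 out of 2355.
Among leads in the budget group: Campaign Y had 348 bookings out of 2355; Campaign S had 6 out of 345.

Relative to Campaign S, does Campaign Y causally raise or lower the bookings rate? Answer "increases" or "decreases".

increases

The stratified and pooled comparisons disagree (Campaign Y wins within each customer segment; Campaign S wins overall), so the answer turns on the causal role of customer segment.
Customer segment satisfies the back-door criterion: it is not a descendant of the campaign, and it blocks the spurious path from campaign to outcome. Adjusting for it (i.e., using the within-customer segment rates) gives the causal effect.
Within each level — premium: 55.1% vs 39.8%; budget: 14.8% vs 1.7% — Campaign Y is higher every time.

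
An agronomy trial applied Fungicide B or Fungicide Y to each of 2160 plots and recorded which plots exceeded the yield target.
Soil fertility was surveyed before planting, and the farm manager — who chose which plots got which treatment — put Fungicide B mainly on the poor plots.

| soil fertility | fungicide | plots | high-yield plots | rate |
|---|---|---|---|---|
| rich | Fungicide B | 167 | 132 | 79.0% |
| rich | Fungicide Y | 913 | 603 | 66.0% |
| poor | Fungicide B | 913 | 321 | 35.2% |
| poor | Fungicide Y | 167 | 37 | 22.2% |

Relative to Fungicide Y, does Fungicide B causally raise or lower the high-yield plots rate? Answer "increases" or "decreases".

increases

Soil fertility satisfies the back-door criterion: it is not a descendant of the fungicide, and it blocks the spurious path from fungicide to outcome. Adjusting for it (i.e., using the within-soil fertility rates) gives the causal effect.
Within each level — rich: 79.0% vs 66.0%; poor: 35.2% vs 22.2% — Fungicide B is higher every time.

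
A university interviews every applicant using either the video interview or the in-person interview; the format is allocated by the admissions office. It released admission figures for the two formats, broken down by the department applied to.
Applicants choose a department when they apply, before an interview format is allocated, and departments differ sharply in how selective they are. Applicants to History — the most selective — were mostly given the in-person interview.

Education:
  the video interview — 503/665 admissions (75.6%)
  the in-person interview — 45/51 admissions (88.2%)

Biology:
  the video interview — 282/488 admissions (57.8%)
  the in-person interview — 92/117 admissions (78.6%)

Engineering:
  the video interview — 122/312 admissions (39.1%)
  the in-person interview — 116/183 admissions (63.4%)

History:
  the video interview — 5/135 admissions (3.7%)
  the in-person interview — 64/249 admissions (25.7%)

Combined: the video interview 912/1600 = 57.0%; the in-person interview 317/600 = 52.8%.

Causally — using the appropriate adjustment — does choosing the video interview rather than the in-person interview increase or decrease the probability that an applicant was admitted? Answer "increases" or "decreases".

Within every department level the in-person interview has the higher rate, yet pooled the video interview does — Simpson's reversal.
Department satisfies the back-door criterion: it is not a descendant of the interview format, and it blocks the spurious path from interview format to outcome. Adjusting for it (i.e., using the within-department rates) gives the causal effect.
Within each level — Education: 75.6% vs 88.2%; Biology: 57.8% vs 78.6%; Engineering: 39.1% vs 63.4%; History: 3.7% vs 25.7% — the in-person interview is higher every time.

decreases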